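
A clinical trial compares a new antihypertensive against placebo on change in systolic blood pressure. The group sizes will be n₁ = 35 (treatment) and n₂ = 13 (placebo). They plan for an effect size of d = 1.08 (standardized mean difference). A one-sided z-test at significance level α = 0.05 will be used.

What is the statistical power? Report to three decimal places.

Power ≈ 0.954

Noncentrality parameter: δ = d / √(1/n₁ + 1/n₂) = 1.08 / √(1/35 + 1/13) = 3.3251
Critical value for a one-sided test at α = 0.05: z_α = 1.645.
Power = P(Z > 1.645 − δ) = Φ(1.680) = 0.9535.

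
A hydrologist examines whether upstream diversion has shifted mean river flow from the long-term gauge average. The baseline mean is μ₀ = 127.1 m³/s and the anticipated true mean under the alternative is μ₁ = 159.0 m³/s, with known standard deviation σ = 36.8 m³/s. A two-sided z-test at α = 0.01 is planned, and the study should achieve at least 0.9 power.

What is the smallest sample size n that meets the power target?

Standardized effect: d = |μ₁ − μ₀| / σ = |159.0 − 127.1| / 36.8 = 0.8668
For power 0.9 need Φ(δ − z_{0.005}) = 0.9, so δ = z_{0.005} + z_{0.10} = 2.576 + 1.282 = 3.857.
(Ignoring the negligible lower-tail rejection probability gives the usual closed-form inversion.)
δ = d·√n ⇒ n = (δ/d)² = (3.857 / 0.8668)² = 19.80.
Round up to the next whole unit.

n = 20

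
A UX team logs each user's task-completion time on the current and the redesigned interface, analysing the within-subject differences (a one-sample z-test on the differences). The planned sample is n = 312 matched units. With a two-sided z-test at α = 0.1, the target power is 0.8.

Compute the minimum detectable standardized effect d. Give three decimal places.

Required noncentrality: δ = z_{0.05} + z_{0.20} = 1.645 + 0.842 = 2.486.
(Lower-tail contribution to power is negligible for δ > 0.)
δ = d·√n ⇒ d = δ/√n = 2.486/√312 = 0.1408.

d ≈ 0.141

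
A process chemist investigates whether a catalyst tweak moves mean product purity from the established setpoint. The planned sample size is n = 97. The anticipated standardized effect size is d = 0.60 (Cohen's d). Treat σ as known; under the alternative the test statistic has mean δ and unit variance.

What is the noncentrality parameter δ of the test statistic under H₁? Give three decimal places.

δ ≈ 5.909

δ = d·√n = 0.60 × √97 = 5.9093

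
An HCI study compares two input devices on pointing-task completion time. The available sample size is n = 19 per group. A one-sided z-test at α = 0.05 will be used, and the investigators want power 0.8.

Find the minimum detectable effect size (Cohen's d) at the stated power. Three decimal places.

d ≈ 0.807

Need Φ(δ − 1.645) = 0.8, so δ = 1.645 + 0.842 = 2.486.
δ = d·√(n/2) ⇒ d = δ/√(n/2) = 2.486/√(19/2) = 0.8067.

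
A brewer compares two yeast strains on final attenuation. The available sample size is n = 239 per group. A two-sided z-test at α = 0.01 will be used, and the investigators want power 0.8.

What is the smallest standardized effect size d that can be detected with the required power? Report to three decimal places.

Required noncentrality: δ = z_{0.005} + z_{0.20} = 2.576 + 0.842 = 3.417.
(Lower-tail contribution to power is negligible for δ > 0.)
δ = d·√(n/2) ⇒ d = δ/√(n/2) = 3.417/√(239/2) = 0.3126.

d ≈ 0.313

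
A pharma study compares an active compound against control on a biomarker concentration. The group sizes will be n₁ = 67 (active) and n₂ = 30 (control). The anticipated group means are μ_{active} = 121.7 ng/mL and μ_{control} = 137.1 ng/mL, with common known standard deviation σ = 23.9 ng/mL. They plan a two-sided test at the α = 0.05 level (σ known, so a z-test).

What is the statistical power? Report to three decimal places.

Standardized effect: d = |μ_{active} − μ_{control}| / σ = |121.7 − 137.1| / 23.9 = 0.6444
Noncentrality parameter: δ = d / √(1/n₁ + 1/n₂) = 0.6444 / √(1/67 + 1/30) = 2.9332
Critical value for a two-sided test at α = 0.05: z_{α/2} = 1.960.
Power = Φ(δ − 1.960) + Φ(−δ − 1.960) = Φ(0.973) + Φ(-4.893) = 0.8348 + 0.0000 = 0.8348.

Power ≈ 0.835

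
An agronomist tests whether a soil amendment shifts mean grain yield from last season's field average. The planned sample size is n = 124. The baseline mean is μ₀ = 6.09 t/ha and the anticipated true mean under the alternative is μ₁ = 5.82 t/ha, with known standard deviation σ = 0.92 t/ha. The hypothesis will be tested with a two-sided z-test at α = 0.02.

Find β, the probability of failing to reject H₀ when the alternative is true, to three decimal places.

Standardized effect: d = |μ₁ − μ₀| / σ = |5.82 − 6.09| / 0.92 = 0.2935
Noncentrality parameter: δ = d·√n = 0.2935 × √124 = 3.2680
Critical value for a two-sided test at α = 0.02: z_{α/2} = 2.326.
Power = Φ(δ − 2.326) + Φ(−δ − 2.326) = Φ(0.942) + Φ(-5.594) = 0.8268 + 0.0000 = 0.8268.
Type II error: β = 1 − power = 1 − 0.8268 = 0.1732.

β ≈ 0.173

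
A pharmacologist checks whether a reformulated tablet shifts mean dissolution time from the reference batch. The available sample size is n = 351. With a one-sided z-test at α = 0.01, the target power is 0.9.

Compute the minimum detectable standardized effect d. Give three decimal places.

Required noncentrality: δ = z_{0.01} + z_{0.10} = 2.326 + 1.282 = 3.608.
δ = d·√n ⇒ d = δ/√n = 3.608/√351 = 0.1926.

d ≈ 0.193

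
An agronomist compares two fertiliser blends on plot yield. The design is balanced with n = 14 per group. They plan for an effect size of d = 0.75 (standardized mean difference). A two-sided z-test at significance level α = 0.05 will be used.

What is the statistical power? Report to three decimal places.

Noncentrality parameter: δ = d·√(n/2) = 0.75 × √(14/2) = 1.9843
Two-sided α = 0.05 → critical value z_{0.025} = 1.960.
Power = Φ(δ − 1.960) + Φ(−δ − 1.960) = Φ(0.024) + Φ(-3.944) = 0.5097 + 0.0000 = 0.5098.

Power ≈ 0.510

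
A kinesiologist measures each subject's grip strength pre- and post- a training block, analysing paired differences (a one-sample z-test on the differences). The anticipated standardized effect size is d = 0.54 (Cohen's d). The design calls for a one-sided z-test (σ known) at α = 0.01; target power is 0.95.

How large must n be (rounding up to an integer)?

Set Φ(δ − 2.326) = 0.95; then δ − 2.326 = Φ⁻¹(0.95) = 1.645, giving δ = 3.971.
δ = d·√n ⇒ n = (δ/d)² = (3.971 / 0.54)² = 54.08.
Rounding up, n = 55.

n = 55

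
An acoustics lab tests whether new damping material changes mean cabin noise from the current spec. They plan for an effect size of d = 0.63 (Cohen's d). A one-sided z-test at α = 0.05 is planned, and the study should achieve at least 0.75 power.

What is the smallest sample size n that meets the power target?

n = 14

Set Φ(δ − 1.645) = 0.75; then δ − 1.645 = Φ⁻¹(0.75) = 0.674, giving δ = 2.319.
δ = d·√n ⇒ n = (δ/d)² = (2.319 / 0.63)² = 13.55.
Round up to the next whole unit.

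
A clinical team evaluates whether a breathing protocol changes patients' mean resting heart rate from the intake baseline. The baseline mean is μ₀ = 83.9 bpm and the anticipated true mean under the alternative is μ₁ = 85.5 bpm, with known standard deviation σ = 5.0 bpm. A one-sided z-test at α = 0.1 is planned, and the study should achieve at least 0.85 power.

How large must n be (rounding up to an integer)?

n = 53

Standardized effect: d = |μ₁ − μ₀| / σ = |85.5 − 83.9| / 5.0 = 0.3200
For power 0.85 need Φ(δ − z_{0.1}) = 0.85, so δ = z_{0.1} + z_{0.15} = 1.282 + 1.036 = 2.318.
δ = d·√n ⇒ n = (δ/d)² = (2.318 / 0.3200)² = 52.47.
Round up to the next whole unit.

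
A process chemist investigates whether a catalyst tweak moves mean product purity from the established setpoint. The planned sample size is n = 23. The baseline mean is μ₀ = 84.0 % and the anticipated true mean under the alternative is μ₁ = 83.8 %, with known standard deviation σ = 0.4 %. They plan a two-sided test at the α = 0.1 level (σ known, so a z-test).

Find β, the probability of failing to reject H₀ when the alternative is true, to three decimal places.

β ≈ 0.226

Standardized effect: d = |μ₁ − μ₀| / σ = |83.8 − 84.0| / 0.4 = 0.5000
Noncentrality parameter: δ = d·√n = 0.5000 × √23 = 2.3979
Two-sided α = 0.1 → critical value z_{0.05} = 1.645.
Power = Φ(δ − 1.645) + Φ(−δ − 1.645) = Φ(0.753) + Φ(-4.043) = 0.7743 + 0.0000 = 0.7743.
Type II error: β = 1 − power = 1 − 0.7743 = 0.2257.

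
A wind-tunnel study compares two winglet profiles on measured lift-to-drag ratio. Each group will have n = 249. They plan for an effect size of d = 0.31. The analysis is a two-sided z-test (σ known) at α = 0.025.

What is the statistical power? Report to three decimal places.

Power ≈ 0.888

Noncentrality parameter: λ = d·√(n/2) = 0.31 × √(249/2) = 3.4590
Two-sided α = 0.025 → critical value z_{0.0125} = 2.241.
Power = Φ(λ − 2.241) + Φ(−λ − 2.241) = Φ(1.218) + Φ(-5.700) = 0.8883 + 0.0000 = 0.8883.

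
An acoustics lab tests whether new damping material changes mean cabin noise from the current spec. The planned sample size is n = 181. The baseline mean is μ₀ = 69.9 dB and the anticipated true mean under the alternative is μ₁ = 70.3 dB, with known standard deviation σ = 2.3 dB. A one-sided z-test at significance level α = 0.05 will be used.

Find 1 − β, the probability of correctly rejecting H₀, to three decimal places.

Standardized effect: d = |μ₁ − μ₀| / σ = |70.3 − 69.9| / 2.3 = 0.1739
Noncentrality parameter: δ = d·√n = 0.1739 × √181 = 2.3398
Critical value for a one-sided test at α = 0.05: z_α = 1.645.
Power = P(Z > 1.645 − δ) = Φ(0.695) = 0.7564.

Power ≈ 0.756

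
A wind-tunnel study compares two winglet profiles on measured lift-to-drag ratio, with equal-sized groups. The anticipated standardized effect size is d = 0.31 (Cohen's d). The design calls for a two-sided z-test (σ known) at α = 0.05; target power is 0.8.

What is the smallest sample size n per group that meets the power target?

For power 0.8 need Φ(δ − z_{0.025}) = 0.8, so δ = z_{0.025} + z_{0.20} = 1.960 + 0.842 = 2.802.
(The Φ(−δ − z_{α/2}) term is vanishingly small for δ > 0 and is dropped in the standard sample-size formula.)
δ = d·√(n/2) ⇒ n = 2(δ/d)² = 2 × (2.802 / 0.31)² = 163.35.
Rounding up, n = 164 per group.

n = 164 per group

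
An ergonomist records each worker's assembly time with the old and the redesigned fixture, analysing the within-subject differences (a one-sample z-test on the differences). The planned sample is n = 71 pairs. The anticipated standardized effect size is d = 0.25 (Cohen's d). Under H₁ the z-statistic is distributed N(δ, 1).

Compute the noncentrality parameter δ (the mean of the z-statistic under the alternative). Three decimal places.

δ = d·√n = 0.25 × √71 = 2.1065

δ ≈ 2.107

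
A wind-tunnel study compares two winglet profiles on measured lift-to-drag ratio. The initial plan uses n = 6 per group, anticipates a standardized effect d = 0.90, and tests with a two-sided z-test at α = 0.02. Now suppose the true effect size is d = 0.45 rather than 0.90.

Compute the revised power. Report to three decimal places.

Power ≈ 0.062

With d = 0.45: δ = d·√(n/2) = 0.45 × √(6/2) = 0.7794. Critical value z_{0.01} = 2.326.
Revised power = Φ(δ − 2.326) + Φ(−δ − 2.326) = Φ(-1.547) + Φ(-3.106) = 0.0609 + 0.0009 = 0.0619.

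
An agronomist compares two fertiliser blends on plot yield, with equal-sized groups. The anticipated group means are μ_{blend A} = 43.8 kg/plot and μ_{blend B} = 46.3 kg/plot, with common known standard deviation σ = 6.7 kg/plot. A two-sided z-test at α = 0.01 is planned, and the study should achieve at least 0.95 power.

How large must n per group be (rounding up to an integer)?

Standardized effect: d = |μ_{blend A} − μ_{blend B}| / σ = |43.8 − 46.3| / 6.7 = 0.3731
Set Φ(δ − 2.576) = 0.95; then δ − 2.576 = Φ⁻¹(0.95) = 1.645, giving δ = 4.221.
(Ignoring the negligible lower-tail rejection probability gives the usual closed-form inversion.)
δ = d·√(n/2) ⇒ n = 2(δ/d)² = 2 × (4.221 / 0.3731)² = 255.90.
Rounding up, n = 256 per group.

n = 256 per group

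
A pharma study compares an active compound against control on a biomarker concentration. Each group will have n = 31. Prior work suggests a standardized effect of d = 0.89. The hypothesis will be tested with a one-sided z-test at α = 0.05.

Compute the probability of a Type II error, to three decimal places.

Noncentrality parameter: δ = d·√(n/2) = 0.89 × √(31/2) = 3.5039
Critical value for a one-sided test at α = 0.05: z_α = 1.645.
Power = Φ(δ − 1.645) = Φ(1.859) = 0.9685.
Type II error: β = 1 − power = 1 − 0.9685 = 0.0315.

β ≈ 0.032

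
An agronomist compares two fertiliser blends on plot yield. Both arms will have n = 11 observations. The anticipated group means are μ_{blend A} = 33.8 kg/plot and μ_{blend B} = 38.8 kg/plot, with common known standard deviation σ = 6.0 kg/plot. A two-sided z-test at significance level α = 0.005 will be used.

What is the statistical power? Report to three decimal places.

Standardized effect: d = |μ_{blend A} − μ_{blend B}| / σ = |33.8 − 38.8| / 6.0 = 0.8333
Noncentrality parameter: δ = d·√(n/2) = 0.8333 × √(11/2) = 1.9543
Two-sided α = 0.005 → critical value z_{0.0025} = 2.807.
Power = Φ(δ − 2.807) + Φ(−δ − 2.807) = Φ(-0.853) + Φ(-4.761) = 0.1969 + 0.0000 = 0.1969.

Power ≈ 0.197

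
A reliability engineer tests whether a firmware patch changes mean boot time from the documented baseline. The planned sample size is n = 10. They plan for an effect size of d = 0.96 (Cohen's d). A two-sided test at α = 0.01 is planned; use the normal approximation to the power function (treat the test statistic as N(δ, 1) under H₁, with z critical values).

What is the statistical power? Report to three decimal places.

Noncentrality parameter: δ = d·√n = 0.96 × √10 = 3.0358
Critical value for a two-sided test at α = 0.01: z_{α/2} = 2.576.
Power = Φ(δ − 2.576) + Φ(−δ − 2.576) = Φ(0.460) + Φ(-5.612) = 0.6772 + 0.0000 = 0.6772.

Power ≈ 0.677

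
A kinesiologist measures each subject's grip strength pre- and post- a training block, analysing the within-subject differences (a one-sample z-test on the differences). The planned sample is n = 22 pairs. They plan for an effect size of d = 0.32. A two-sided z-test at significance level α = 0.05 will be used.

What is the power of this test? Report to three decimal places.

Noncentrality parameter: δ = d·√n = 0.32 × √22 = 1.5009
Critical value for a two-sided test at α = 0.05: z_{α/2} = 1.960.
Power = Φ(δ − 1.960) + Φ(−δ − 1.960) = Φ(-0.459) + Φ(-3.461) = 0.3231 + 0.0003 = 0.3234.

Power ≈ 0.323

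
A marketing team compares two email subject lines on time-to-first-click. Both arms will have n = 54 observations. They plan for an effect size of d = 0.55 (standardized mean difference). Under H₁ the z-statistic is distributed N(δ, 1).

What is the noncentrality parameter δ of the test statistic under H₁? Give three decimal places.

The noncentrality parameter scales effect size by the design's sample-size factor: δ = d·√(n/2) = 0.55 × √(54/2) = 2.8579

δ ≈ 2.858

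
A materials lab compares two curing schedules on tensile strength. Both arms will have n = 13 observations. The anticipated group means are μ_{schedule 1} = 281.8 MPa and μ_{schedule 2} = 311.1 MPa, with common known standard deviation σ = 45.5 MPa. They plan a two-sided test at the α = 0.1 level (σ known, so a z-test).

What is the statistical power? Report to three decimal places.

Standardized effect: d = |μ_{schedule 1} − μ_{schedule 2}| / σ = |281.8 − 311.1| / 45.5 = 0.6440
Noncentrality parameter: δ = d·√(n/2) = 0.6440 × √(13/2) = 1.6418
Critical value for a two-sided test at α = 0.1: z_{α/2} = 1.645.
Power = Φ(δ − 1.645) + Φ(−δ − 1.645) = Φ(-0.003) + Φ(-3.287) = 0.4988 + 0.0005 = 0.4993.

Power ≈ 0.499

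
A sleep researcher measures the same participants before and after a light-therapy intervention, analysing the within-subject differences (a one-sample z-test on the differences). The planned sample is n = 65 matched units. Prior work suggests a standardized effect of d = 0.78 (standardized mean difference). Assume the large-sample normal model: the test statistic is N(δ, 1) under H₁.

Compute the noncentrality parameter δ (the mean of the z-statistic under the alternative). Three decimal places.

δ = d·√n = 0.78 × √65 = 6.2886

δ ≈ 6.289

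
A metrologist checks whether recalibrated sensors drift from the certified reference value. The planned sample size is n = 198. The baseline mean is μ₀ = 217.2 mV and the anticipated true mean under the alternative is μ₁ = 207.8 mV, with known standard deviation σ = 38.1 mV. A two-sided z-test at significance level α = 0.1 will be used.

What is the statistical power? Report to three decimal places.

Power ≈ 0.966

Standardized effect: d = |μ₁ − μ₀| / σ = |207.8 − 217.2| / 38.1 = 0.2467
Noncentrality parameter: δ = d·√n = 0.2467 × √198 = 3.4716
Two-sided α = 0.1 → critical value z_{0.05} = 1.645.
Power = Φ(δ − 1.645) + Φ(−δ − 1.645) = Φ(1.827) + Φ(-5.116) = 0.9661 + 0.0000 = 0.9661.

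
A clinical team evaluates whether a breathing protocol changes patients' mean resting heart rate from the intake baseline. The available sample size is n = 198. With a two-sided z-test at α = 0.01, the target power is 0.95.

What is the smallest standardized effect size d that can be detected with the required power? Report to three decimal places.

Need Φ(δ − 2.576) = 0.95, so δ = 2.576 + 1.645 = 4.221.
(The second rejection-region term Φ(−δ − z_{α/2}) is negligible and dropped.)
δ = d·√n ⇒ d = δ/√n = 4.221/√198 = 0.3000.

d ≈ 0.300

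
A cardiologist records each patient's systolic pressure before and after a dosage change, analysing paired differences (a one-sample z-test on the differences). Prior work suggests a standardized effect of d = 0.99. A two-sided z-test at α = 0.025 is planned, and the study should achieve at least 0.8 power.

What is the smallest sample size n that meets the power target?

n = 10

For power 0.8 need Φ(δ − z_{0.0125}) = 0.8, so δ = z_{0.0125} + z_{0.20} = 2.241 + 0.842 = 3.083.
(The Φ(−δ − z_{α/2}) term is vanishingly small for δ > 0 and is dropped in the standard sample-size formula.)
δ = d·√n ⇒ n = (δ/d)² = (3.083 / 0.99)² = 9.70.
Rounding up, n = 10.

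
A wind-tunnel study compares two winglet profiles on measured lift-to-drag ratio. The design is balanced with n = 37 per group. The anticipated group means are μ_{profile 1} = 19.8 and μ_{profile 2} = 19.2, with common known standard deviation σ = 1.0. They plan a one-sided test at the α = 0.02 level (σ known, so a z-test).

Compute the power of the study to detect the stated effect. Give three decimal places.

Standardized effect: d = |μ_{profile 1} − μ_{profile 2}| / σ = |19.8 − 19.2| / 1.0 = 0.6000
Noncentrality parameter: δ = d·√(n/2) = 0.6000 × √(37/2) = 2.5807
One-sided α = 0.02 → critical value z_{0.02} = 2.054.
Power = P(Z > 2.054 − δ) = Φ(0.527) = 0.7009.

Power ≈ 0.701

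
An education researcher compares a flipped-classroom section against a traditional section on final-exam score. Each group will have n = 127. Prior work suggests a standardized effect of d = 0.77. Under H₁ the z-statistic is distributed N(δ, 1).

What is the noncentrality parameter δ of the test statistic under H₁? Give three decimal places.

δ ≈ 6.136

The noncentrality parameter scales effect size by the design's sample-size factor: δ = d·√(n/2) = 0.77 × √(127/2) = 6.1359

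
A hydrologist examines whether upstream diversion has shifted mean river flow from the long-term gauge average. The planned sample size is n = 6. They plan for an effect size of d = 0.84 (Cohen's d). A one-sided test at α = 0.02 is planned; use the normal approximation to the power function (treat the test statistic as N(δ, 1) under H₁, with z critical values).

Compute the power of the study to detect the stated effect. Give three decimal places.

Noncentrality parameter: δ = d·√n = 0.84 × √6 = 2.0576
One-sided α = 0.02 → critical value z_{0.02} = 2.054.
Power = P(Z > 2.054 − δ) = Φ(0.004) = 0.5015.

Power ≈ 0.502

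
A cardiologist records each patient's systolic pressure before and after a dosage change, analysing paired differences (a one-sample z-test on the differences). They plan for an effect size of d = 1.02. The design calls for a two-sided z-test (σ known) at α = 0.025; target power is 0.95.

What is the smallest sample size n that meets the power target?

n = 15

Set Φ(δ − 2.241) = 0.95; then δ − 2.241 = Φ⁻¹(0.95) = 1.645, giving δ = 3.886.
(Ignoring the negligible lower-tail rejection probability gives the usual closed-form inversion.)
δ = d·√n ⇒ n = (δ/d)² = (3.886 / 1.02)² = 14.52.
Rounding up, n = 15.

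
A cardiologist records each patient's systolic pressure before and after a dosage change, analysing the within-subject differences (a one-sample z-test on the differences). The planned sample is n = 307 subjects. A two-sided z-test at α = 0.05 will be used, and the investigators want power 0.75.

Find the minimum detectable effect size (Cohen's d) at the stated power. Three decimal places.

Required noncentrality: δ = z_{0.025} + z_{0.25} = 1.960 + 0.674 = 2.634.
(Lower-tail contribution to power is negligible for δ > 0.)
δ = d·√n ⇒ d = δ/√n = 2.634/√307 = 0.1504.

d ≈ 0.150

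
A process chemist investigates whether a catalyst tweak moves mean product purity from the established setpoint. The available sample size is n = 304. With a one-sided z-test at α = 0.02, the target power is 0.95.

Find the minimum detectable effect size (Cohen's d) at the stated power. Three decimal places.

d ≈ 0.212

Required noncentrality: δ = z_{0.02} + z_{0.05} = 2.054 + 1.645 = 3.699.
δ = d·√n ⇒ d = δ/√n = 3.699/√304 = 0.2121.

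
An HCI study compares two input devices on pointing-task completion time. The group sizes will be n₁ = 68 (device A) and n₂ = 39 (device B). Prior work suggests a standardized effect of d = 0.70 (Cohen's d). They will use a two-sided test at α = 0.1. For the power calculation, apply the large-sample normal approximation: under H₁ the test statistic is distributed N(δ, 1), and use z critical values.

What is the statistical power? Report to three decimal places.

Power ≈ 0.967

Noncentrality parameter: λ = d / √(1/n₁ + 1/n₂) = 0.70 / √(1/68 + 1/39) = 3.4849
Critical value for a two-sided test at α = 0.1: z_{α/2} = 1.645.
Power = Φ(λ − 1.645) + Φ(−λ − 1.645) = Φ(1.840) + Φ(-5.130) = 0.9671 + 0.0000 = 0.9671.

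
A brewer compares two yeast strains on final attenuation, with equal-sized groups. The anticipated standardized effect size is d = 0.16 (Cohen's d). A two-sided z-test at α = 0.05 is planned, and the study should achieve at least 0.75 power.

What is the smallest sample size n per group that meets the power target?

For power 0.75 need Φ(δ − z_{0.025}) = 0.75, so δ = z_{0.025} + z_{0.25} = 1.960 + 0.674 = 2.634.
(The Φ(−δ − z_{α/2}) term is vanishingly small for δ > 0 and is dropped in the standard sample-size formula.)
δ = d·√(n/2) ⇒ n = 2(δ/d)² = 2 × (2.634 / 0.16)² = 542.21.
Rounding up, n = 543 per group.

n = 543 per group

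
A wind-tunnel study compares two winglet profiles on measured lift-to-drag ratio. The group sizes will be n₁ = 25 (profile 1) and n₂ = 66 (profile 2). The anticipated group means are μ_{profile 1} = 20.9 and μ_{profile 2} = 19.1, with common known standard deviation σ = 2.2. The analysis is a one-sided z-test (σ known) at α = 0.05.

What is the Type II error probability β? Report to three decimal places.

Standardized effect: d = |μ_{profile 1} − μ_{profile 2}| / σ = |20.9 − 19.1| / 2.2 = 0.8182
Noncentrality parameter: δ = d / √(1/n₁ + 1/n₂) = 0.8182 / √(1/25 + 1/66) = 3.4839
Critical value for a one-sided test at α = 0.05: z_α = 1.645.
Power = P(Z > 1.645 − δ) = Φ(1.839) = 0.9670.
Type II error: β = 1 − power = 1 − 0.9670 = 0.0330.

β ≈ 0.033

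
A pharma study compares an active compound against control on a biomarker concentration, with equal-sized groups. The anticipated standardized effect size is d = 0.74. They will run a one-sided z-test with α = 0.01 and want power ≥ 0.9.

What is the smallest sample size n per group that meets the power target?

Set Φ(δ − 2.326) = 0.9; then δ − 2.326 = Φ⁻¹(0.9) = 1.282, giving δ = 3.608.
δ = d·√(n/2) ⇒ n = 2(δ/d)² = 2 × (3.608 / 0.74)² = 47.54.
Round up to the next whole unit.

n = 48 per group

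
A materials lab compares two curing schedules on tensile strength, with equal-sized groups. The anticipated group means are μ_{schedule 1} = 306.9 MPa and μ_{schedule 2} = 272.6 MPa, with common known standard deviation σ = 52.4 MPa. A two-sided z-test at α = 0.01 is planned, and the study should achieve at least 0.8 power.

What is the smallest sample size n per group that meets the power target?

Standardized effect: d = |μ_{schedule 1} − μ_{schedule 2}| / σ = |306.9 − 272.6| / 52.4 = 0.6546
For power 0.8 need Φ(δ − z_{0.005}) = 0.8, so δ = z_{0.005} + z_{0.20} = 2.576 + 0.842 = 3.417.
(The Φ(−δ − z_{α/2}) term is vanishingly small for δ > 0 and is dropped in the standard sample-size formula.)
δ = d·√(n/2) ⇒ n = 2(δ/d)² = 2 × (3.417 / 0.6546)² = 54.51.
Round up to the next whole unit.

n = 55 per group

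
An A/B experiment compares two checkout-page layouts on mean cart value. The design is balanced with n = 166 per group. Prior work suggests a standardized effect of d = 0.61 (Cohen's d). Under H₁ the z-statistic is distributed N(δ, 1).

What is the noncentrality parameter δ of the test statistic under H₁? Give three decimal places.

δ = d·√(n/2) = 0.61 × √(166/2) = 5.5574

δ ≈ 5.557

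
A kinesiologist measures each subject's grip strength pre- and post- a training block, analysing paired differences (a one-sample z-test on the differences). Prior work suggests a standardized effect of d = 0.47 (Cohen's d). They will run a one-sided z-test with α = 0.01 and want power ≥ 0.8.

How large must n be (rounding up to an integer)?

n = 46

Set Φ(δ − 2.326) = 0.8; then δ − 2.326 = Φ⁻¹(0.8) = 0.842, giving δ = 3.168.
δ = d·√n ⇒ n = (δ/d)² = (3.168 / 0.47)² = 45.43.
Rounding up, n = 46.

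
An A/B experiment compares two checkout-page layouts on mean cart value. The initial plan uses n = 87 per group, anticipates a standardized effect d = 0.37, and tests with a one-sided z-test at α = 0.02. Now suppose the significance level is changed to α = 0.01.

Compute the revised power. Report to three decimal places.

Power ≈ 0.545

δ = d·√(n/2) = 0.37 × √(87/2) = 2.4403 (unchanged). New critical value: z_{0.01} = 2.326.
Revised power = Φ(δ − 2.326) = Φ(0.114) = 0.5454.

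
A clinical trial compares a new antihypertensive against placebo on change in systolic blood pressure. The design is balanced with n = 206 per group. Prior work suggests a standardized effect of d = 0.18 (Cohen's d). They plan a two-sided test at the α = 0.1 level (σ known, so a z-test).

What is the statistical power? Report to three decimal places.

Power ≈ 0.572

Noncentrality parameter: δ = d·√(n/2) = 0.18 × √(206/2) = 1.8268
Two-sided α = 0.1 → critical value z_{0.05} = 1.645.
Power = Φ(δ − 1.645) + Φ(−δ − 1.645) = Φ(0.182) + Φ(-3.472) = 0.5722 + 0.0003 = 0.5724.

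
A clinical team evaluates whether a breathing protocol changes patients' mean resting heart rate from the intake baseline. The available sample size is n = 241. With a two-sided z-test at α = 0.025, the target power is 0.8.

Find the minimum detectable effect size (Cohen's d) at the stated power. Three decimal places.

Need Φ(δ − 2.241) = 0.8, so δ = 2.241 + 0.842 = 3.083.
(Lower-tail contribution to power is negligible for δ > 0.)
δ = d·√n ⇒ d = δ/√n = 3.083/√241 = 0.1986.

d ≈ 0.199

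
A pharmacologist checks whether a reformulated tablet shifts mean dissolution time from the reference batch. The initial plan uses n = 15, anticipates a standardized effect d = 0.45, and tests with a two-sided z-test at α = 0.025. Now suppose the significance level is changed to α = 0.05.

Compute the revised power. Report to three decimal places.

δ = d·√n = 0.45 × √15 = 1.7428 (unchanged). New critical value: z_{0.025} = 1.960.
Revised power = Φ(δ − 1.960) + Φ(−δ − 1.960) = Φ(-0.217) + Φ(-3.703) = 0.4141 + 0.0001 = 0.4142.

Power ≈ 0.414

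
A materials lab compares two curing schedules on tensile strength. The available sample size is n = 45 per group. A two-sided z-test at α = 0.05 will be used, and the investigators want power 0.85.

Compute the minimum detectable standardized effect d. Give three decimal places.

d ≈ 0.632

Required noncentrality: δ = z_{0.025} + z_{0.15} = 1.960 + 1.036 = 2.996.
(The second rejection-region term Φ(−δ − z_{α/2}) is negligible and dropped.)
δ = d·√(n/2) ⇒ d = δ/√(n/2) = 2.996/√(45/2) = 0.6317.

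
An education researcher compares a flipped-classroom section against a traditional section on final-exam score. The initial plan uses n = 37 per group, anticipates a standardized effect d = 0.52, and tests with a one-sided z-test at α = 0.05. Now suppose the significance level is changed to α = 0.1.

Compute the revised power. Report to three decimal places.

δ = d·√(n/2) = 0.52 × √(37/2) = 2.2366 (unchanged). New critical value: z_{0.1} = 1.282.
Revised power = Φ(δ − 1.282) = Φ(0.955) = 0.8302.

Power ≈ 0.830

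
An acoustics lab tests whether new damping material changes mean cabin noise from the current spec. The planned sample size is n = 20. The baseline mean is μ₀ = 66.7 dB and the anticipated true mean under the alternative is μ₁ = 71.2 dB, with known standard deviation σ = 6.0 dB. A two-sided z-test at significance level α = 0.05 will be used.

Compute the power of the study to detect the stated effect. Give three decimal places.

Power ≈ 0.918

Standardized effect: d = |μ₁ − μ₀| / σ = |71.2 − 66.7| / 6.0 = 0.7500
Noncentrality parameter: λ = d·√n = 0.7500 × √20 = 3.3541
Two-sided α = 0.05 → critical value z_{0.025} = 1.960.
Power = Φ(λ − 1.960) + Φ(−λ − 1.960) = Φ(1.394) + Φ(-5.314) = 0.9184 + 0.0000 = 0.9184.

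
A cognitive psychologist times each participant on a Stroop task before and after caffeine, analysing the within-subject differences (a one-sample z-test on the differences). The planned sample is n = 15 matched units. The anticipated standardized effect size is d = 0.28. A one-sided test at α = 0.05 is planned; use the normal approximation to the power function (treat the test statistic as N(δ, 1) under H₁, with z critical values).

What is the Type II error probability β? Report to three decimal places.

Noncentrality parameter: δ = d·√n = 0.28 × √15 = 1.0844
Critical value for a one-sided test at α = 0.05: z_α = 1.645.
Power = Φ(δ − 1.645) = Φ(-0.560) = 0.2876.
Type II error: β = 1 − power = 1 − 0.2876 = 0.7124.

β ≈ 0.712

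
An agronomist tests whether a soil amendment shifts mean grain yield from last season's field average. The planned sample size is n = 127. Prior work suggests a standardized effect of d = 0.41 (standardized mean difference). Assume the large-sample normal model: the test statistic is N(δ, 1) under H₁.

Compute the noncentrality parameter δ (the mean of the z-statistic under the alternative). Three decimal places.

The noncentrality parameter scales effect size by the design's sample-size factor: δ = d·√n = 0.41 × √127 = 4.6205

δ ≈ 4.620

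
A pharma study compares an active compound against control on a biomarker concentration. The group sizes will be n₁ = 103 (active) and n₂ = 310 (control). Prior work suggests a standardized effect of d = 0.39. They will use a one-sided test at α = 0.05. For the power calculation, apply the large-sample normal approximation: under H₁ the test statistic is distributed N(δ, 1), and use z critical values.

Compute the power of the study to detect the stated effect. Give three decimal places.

Power ≈ 0.963

Noncentrality parameter: δ = d / √(1/n₁ + 1/n₂) = 0.39 / √(1/103 + 1/310) = 3.4292
Critical value for a one-sided test at α = 0.05: z_α = 1.645.
Power = P(Z > 1.645 − δ) = Φ(1.784) = 0.9628.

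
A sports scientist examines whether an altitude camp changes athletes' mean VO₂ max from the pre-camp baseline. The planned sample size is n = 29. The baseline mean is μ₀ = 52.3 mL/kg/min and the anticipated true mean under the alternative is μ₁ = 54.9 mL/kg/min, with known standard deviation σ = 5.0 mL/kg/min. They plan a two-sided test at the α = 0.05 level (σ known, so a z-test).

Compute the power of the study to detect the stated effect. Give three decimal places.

Power ≈ 0.800

Standardized effect: d = |μ₁ − μ₀| / σ = |54.9 − 52.3| / 5.0 = 0.5200
Noncentrality parameter: δ = d·√n = 0.5200 × √29 = 2.8003
Two-sided α = 0.05 → critical value z_{0.025} = 1.960.
Power = Φ(δ − 1.960) + Φ(−δ − 1.960) = Φ(0.840) + Φ(-4.760) = 0.7996 + 0.0000 = 0.7996.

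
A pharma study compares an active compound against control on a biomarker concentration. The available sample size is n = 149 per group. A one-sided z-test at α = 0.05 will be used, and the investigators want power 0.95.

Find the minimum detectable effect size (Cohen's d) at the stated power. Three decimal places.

d ≈ 0.381

Required noncentrality: δ = z_{0.05} + z_{0.05} = 1.645 + 1.645 = 3.290.
δ = d·√(n/2) ⇒ d = δ/√(n/2) = 3.290/√(149/2) = 0.3811.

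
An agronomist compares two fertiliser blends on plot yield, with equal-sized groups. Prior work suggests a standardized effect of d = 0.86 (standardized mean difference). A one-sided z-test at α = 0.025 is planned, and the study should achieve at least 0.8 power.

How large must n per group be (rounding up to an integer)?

n = 22 per group

Set Φ(δ − 1.960) = 0.8; then δ − 1.960 = Φ⁻¹(0.8) = 0.842, giving δ = 2.802.
δ = d·√(n/2) ⇒ n = 2(δ/d)² = 2 × (2.802 / 0.86)² = 21.22.
Round up to the next whole unit.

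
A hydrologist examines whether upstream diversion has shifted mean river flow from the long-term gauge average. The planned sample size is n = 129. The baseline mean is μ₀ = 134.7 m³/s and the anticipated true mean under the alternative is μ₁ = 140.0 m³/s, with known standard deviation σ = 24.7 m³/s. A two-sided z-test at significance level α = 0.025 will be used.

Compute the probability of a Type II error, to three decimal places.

β ≈ 0.422

Standardized effect: d = |μ₁ − μ₀| / σ = |140.0 − 134.7| / 24.7 = 0.2146
Noncentrality parameter: δ = d·√n = 0.2146 × √129 = 2.4371
Critical value for a two-sided test at α = 0.025: z_{α/2} = 2.241.
Power = Φ(δ − 2.241) + Φ(−δ − 2.241) = Φ(0.196) + Φ(-4.679) = 0.5776 + 0.0000 = 0.5776.
Type II error: β = 1 − power = 1 − 0.5776 = 0.4224.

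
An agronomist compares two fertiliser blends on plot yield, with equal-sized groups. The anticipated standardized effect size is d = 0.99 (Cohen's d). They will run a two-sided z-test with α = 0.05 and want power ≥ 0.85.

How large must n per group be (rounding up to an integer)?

Set Φ(δ − 1.960) = 0.85; then δ − 1.960 = Φ⁻¹(0.85) = 1.036, giving δ = 2.996.
(Ignoring the negligible lower-tail rejection probability gives the usual closed-form inversion.)
δ = d·√(n/2) ⇒ n = 2(δ/d)² = 2 × (2.996 / 0.99)² = 18.32.
Round up to the next whole unit.

n = 19 per group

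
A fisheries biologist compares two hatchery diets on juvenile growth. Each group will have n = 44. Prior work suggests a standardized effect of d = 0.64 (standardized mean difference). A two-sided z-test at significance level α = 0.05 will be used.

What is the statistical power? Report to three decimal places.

Noncentrality parameter: λ = d·√(n/2) = 0.64 × √(44/2) = 3.0019
Two-sided α = 0.05 → critical value z_{0.025} = 1.960.
Power = Φ(λ − 1.960) + Φ(−λ − 1.960) = Φ(1.042) + Φ(-4.962) = 0.8513 + 0.0000 = 0.8513.

Power ≈ 0.851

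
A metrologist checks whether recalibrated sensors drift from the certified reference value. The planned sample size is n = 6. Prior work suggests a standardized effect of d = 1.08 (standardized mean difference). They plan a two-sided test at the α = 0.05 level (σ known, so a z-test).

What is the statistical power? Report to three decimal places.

Noncentrality parameter: δ = d·√n = 1.08 × √6 = 2.6454
Critical value for a two-sided test at α = 0.05: z_{α/2} = 1.960.
Power = Φ(δ − 1.960) + Φ(−δ − 1.960) = Φ(0.685) + Φ(-4.605) = 0.7535 + 0.0000 = 0.7535.

Power ≈ 0.753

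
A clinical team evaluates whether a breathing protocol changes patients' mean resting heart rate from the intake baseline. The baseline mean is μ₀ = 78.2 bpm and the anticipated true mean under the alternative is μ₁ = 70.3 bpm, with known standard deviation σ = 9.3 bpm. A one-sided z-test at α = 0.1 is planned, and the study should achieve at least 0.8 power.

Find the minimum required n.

n = 7

Standardized effect: d = |μ₁ − μ₀| / σ = |70.3 − 78.2| / 9.3 = 0.8495
Set Φ(δ − 1.282) = 0.8; then δ − 1.282 = Φ⁻¹(0.8) = 0.842, giving δ = 2.123.
δ = d·√n ⇒ n = (δ/d)² = (2.123 / 0.8495)² = 6.25.
Rounding up, n = 7.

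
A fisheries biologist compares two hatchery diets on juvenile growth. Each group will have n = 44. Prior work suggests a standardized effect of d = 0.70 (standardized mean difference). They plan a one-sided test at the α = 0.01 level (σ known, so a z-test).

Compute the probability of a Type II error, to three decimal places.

Noncentrality parameter: δ = d·√(n/2) = 0.70 × √(44/2) = 3.2833
One-sided α = 0.01 → critical value z_{0.01} = 2.326.
Power = P(Z > 2.326 − δ) = Φ(0.957) = 0.8307.
Type II error: β = 1 − power = 1 − 0.8307 = 0.1693.

β ≈ 0.169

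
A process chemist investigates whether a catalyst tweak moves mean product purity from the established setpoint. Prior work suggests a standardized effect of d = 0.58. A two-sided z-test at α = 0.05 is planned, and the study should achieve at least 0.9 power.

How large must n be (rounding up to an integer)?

For power 0.9 need Φ(δ − z_{0.025}) = 0.9, so δ = z_{0.025} + z_{0.10} = 1.960 + 1.282 = 3.242.
(The Φ(−δ − z_{α/2}) term is vanishingly small for δ > 0 and is dropped in the standard sample-size formula.)
δ = d·√n ⇒ n = (δ/d)² = (3.242 / 0.58)² = 31.23.
Round up to the next whole unit.

n = 32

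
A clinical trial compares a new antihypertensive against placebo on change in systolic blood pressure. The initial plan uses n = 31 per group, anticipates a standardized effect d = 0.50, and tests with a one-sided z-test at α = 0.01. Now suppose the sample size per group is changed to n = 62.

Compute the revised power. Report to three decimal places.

With n = 62 per group: δ = d·√(n/2) = 0.50 × √(62/2) = 2.7839. Critical value z_{0.01} = 2.326.
Revised power = P(Z > 2.326 − δ) = Φ(0.458) = 0.6764.

Power ≈ 0.676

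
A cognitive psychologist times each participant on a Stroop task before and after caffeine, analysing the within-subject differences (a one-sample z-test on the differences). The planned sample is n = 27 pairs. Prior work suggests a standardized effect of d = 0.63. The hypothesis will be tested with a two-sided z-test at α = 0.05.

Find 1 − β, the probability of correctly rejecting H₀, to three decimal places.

Power ≈ 0.906

Noncentrality parameter: δ = d·√n = 0.63 × √27 = 3.2736
Two-sided α = 0.05 → critical value z_{0.025} = 1.960.
Power = Φ(δ − 1.960) + Φ(−δ − 1.960) = Φ(1.314) + Φ(-5.234) = 0.9055 + 0.0000 = 0.9055.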